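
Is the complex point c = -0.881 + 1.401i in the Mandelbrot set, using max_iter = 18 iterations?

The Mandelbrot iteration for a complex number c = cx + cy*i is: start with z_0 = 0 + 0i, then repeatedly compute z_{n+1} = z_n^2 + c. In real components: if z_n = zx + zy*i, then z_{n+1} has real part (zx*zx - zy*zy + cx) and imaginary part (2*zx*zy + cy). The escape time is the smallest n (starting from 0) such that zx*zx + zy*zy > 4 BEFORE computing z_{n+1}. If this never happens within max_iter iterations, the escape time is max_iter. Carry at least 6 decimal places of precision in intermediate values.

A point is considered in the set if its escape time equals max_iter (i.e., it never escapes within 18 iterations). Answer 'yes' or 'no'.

z_0 = 0 + 0i, c = -0.8810 + 1.4010i
Iter 1: z = -0.8810 + 1.4010i, |z|^2 = 2.7390
Iter 2: z = -2.0676 + -1.0676i, |z|^2 = 5.4148
Escaped at iteration 2

Answer: no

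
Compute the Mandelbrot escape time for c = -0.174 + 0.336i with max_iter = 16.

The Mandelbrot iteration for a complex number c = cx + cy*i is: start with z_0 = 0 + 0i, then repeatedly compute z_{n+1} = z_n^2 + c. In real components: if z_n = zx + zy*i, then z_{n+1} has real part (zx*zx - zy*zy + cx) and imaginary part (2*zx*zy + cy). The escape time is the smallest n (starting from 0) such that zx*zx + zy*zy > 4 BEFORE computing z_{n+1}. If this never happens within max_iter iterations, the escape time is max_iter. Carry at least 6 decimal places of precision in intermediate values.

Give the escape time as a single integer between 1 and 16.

z_0 = 0 + 0i, c = -0.1740 + 0.3360i
Iter 1: z = -0.1740 + 0.3360i, |z|^2 = 0.1432
Iter 2: z = -0.2566 + 0.2191i, |z|^2 = 0.1138
Iter 3: z = -0.1561 + 0.2236i, |z|^2 = 0.0744
Iter 4: z = -0.1996 + 0.2662i, |z|^2 = 0.1107
Iter 5: z = -0.2050 + 0.2297i, |z|^2 = 0.0948
Iter 6: z = -0.1847 + 0.2418i, |z|^2 = 0.0926
Iter 7: z = -0.1983 + 0.2467i, |z|^2 = 0.1002
Iter 8: z = -0.1955 + 0.2382i, |z|^2 = 0.0949
Iter 9: z = -0.1925 + 0.2429i, |z|^2 = 0.0960
Iter 10: z = -0.1959 + 0.2425i, |z|^2 = 0.0972
Iter 11: z = -0.1944 + 0.2410i, |z|^2 = 0.0959
Iter 12: z = -0.1943 + 0.2423i, |z|^2 = 0.0965
Iter 13: z = -0.1950 + 0.2419i, |z|^2 = 0.0965
Iter 14: z = -0.1945 + 0.2417i, |z|^2 = 0.0962
Iter 15: z = -0.1946 + 0.2420i, |z|^2 = 0.0964

Answer: 16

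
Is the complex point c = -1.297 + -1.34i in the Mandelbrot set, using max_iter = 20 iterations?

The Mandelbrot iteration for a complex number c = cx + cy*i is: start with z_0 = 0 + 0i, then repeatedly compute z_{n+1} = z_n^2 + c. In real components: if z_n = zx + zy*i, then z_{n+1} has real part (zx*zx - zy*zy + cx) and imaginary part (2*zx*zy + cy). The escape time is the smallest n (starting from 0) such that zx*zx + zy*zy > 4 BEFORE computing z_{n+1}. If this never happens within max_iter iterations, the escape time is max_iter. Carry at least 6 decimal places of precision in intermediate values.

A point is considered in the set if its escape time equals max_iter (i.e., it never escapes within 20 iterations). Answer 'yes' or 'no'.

z_0 = 0 + 0i, c = -1.2970 + -1.3400i
Iter 1: z = -1.2970 + -1.3400i, |z|^2 = 3.4778
Iter 2: z = -1.4104 + 2.1360i, |z|^2 = 6.5515
Escaped at iteration 2

Answer: no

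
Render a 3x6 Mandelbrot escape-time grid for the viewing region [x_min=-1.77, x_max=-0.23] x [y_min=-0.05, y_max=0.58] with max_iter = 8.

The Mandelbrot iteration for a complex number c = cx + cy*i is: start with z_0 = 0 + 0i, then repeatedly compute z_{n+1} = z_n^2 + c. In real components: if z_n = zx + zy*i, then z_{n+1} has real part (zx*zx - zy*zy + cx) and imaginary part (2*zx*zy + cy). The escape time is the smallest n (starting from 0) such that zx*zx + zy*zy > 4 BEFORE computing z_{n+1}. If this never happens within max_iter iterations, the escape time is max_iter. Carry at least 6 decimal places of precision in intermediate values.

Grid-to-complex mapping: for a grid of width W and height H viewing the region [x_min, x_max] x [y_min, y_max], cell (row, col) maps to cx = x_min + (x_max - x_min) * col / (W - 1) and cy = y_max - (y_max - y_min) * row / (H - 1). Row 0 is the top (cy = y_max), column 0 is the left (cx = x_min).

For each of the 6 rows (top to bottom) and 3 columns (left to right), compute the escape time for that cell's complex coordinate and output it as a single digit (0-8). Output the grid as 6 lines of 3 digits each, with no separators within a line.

Answer: 358
358
488
488
588
888

Derivation:
(row=0, col=0): c = -1.7700 + 0.5800i → escape time 3
(row=0, col=1): c = -1.0000 + 0.5800i → escape time 5
(row=0, col=2): c = -0.2300 + 0.5800i → escape time 8
(row=1, col=0): c = -1.7700 + 0.4540i → escape time 3
(row=1, col=1): c = -1.0000 + 0.4540i → escape time 5
(row=1, col=2): c = -0.2300 + 0.4540i → escape time 8
(row=2, col=0): c = -1.7700 + 0.3280i → escape time 4
(row=2, col=1): c = -1.0000 + 0.3280i → escape time 8
(row=2, col=2): c = -0.2300 + 0.3280i → escape time 8
(row=3, col=0): c = -1.7700 + 0.2020i → escape time 4
(row=3, col=1): c = -1.0000 + 0.2020i → escape time 8
(row=3, col=2): c = -0.2300 + 0.2020i → escape time 8
(row=4, col=0): c = -1.7700 + 0.0760i → escape time 5
(row=4, col=1): c = -1.0000 + 0.0760i → escape time 8
(row=4, col=2): c = -0.2300 + 0.0760i → escape time 8
(row=5, col=0): c = -1.7700 + -0.0500i → escape time 8
(row=5, col=1): c = -1.0000 + -0.0500i → escape time 8
(row=5, col=2): c = -0.2300 + -0.0500i → escape time 8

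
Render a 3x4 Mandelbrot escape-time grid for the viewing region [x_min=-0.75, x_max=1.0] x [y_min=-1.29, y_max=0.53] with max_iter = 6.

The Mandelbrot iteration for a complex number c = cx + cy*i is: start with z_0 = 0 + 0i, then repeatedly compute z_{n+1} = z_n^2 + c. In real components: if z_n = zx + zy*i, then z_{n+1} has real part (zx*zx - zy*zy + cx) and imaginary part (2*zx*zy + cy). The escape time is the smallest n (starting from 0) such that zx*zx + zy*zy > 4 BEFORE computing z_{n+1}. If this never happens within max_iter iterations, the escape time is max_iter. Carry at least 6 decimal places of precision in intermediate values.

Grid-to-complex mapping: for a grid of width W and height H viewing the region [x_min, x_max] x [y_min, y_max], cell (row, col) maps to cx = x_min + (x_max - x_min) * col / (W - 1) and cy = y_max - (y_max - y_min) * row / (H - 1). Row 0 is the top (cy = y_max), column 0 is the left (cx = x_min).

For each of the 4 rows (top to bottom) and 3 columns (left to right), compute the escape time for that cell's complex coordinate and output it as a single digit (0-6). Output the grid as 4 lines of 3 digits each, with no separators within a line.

(row=0, col=0): c = -0.7500 + 0.5300i → escape time 6
(row=0, col=1): c = 0.1250 + 0.5300i → escape time 6
(row=0, col=2): c = 1.0000 + 0.5300i → escape time 2
(row=1, col=0): c = -0.7500 + -0.0767i → escape time 6
(row=1, col=1): c = 0.1250 + -0.0767i → escape time 6
(row=1, col=2): c = 1.0000 + -0.0767i → escape time 2
(row=2, col=0): c = -0.7500 + -0.6833i → escape time 5
(row=2, col=1): c = 0.1250 + -0.6833i → escape time 6
(row=2, col=2): c = 1.0000 + -0.6833i → escape time 2
(row=3, col=0): c = -0.7500 + -1.2900i → escape time 3
(row=3, col=1): c = 0.1250 + -1.2900i → escape time 2
(row=3, col=2): c = 1.0000 + -1.2900i → escape time 2

Answer: 662
662
562
322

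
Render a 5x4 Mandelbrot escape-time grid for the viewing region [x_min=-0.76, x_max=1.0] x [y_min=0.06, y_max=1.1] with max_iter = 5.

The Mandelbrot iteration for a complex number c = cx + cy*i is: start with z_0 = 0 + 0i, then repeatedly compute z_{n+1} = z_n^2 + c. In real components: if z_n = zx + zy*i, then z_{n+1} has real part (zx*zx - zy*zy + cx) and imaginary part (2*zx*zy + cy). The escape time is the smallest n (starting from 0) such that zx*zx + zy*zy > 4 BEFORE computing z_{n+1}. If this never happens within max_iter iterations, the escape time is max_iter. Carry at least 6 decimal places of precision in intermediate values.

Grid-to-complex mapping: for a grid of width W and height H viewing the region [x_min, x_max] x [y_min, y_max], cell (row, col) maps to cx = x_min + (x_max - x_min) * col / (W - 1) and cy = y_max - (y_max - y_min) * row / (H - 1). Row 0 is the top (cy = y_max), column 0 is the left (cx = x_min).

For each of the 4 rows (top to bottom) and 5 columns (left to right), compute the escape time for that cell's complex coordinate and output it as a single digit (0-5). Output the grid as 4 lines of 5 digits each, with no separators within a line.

Answer: 34422
45532
55542
55542

Derivation:
(row=0, col=0): c = -0.7600 + 1.1000i → escape time 3
(row=0, col=1): c = -0.3200 + 1.1000i → escape time 4
(row=0, col=2): c = 0.1200 + 1.1000i → escape time 4
(row=0, col=3): c = 0.5600 + 1.1000i → escape time 2
(row=0, col=4): c = 1.0000 + 1.1000i → escape time 2
(row=1, col=0): c = -0.7600 + 0.7533i → escape time 4
(row=1, col=1): c = -0.3200 + 0.7533i → escape time 5
(row=1, col=2): c = 0.1200 + 0.7533i → escape time 5
(row=1, col=3): c = 0.5600 + 0.7533i → escape time 3
(row=1, col=4): c = 1.0000 + 0.7533i → escape time 2
(row=2, col=0): c = -0.7600 + 0.4067i → escape time 5
(row=2, col=1): c = -0.3200 + 0.4067i → escape time 5
(row=2, col=2): c = 0.1200 + 0.4067i → escape time 5
(row=2, col=3): c = 0.5600 + 0.4067i → escape time 4
(row=2, col=4): c = 1.0000 + 0.4067i → escape time 2
(row=3, col=0): c = -0.7600 + 0.0600i → escape time 5
(row=3, col=1): c = -0.3200 + 0.0600i → escape time 5
(row=3, col=2): c = 0.1200 + 0.0600i → escape time 5
(row=3, col=3): c = 0.5600 + 0.0600i → escape time 4
(row=3, col=4): c = 1.0000 + 0.0600i → escape time 2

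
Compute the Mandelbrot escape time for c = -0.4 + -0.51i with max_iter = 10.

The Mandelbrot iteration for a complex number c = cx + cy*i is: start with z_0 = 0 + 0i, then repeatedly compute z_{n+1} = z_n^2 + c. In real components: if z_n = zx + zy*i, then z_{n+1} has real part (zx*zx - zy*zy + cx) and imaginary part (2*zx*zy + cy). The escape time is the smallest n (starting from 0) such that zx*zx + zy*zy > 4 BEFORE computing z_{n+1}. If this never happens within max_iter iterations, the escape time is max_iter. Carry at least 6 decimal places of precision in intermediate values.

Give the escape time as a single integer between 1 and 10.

z_0 = 0 + 0i, c = -0.4000 + -0.5100i
Iter 1: z = -0.4000 + -0.5100i, |z|^2 = 0.4201
Iter 2: z = -0.5001 + -0.1020i, |z|^2 = 0.2605
Iter 3: z = -0.1603 + -0.4080i, |z|^2 = 0.1921
Iter 4: z = -0.5407 + -0.3792i, |z|^2 = 0.4362
Iter 5: z = -0.2514 + -0.0999i, |z|^2 = 0.0732
Iter 6: z = -0.3468 + -0.4598i, |z|^2 = 0.3317
Iter 7: z = -0.4911 + -0.1911i, |z|^2 = 0.2777
Iter 8: z = -0.1953 + -0.3223i, |z|^2 = 0.1420
Iter 9: z = -0.4657 + -0.3841i, |z|^2 = 0.3644

Answer: 10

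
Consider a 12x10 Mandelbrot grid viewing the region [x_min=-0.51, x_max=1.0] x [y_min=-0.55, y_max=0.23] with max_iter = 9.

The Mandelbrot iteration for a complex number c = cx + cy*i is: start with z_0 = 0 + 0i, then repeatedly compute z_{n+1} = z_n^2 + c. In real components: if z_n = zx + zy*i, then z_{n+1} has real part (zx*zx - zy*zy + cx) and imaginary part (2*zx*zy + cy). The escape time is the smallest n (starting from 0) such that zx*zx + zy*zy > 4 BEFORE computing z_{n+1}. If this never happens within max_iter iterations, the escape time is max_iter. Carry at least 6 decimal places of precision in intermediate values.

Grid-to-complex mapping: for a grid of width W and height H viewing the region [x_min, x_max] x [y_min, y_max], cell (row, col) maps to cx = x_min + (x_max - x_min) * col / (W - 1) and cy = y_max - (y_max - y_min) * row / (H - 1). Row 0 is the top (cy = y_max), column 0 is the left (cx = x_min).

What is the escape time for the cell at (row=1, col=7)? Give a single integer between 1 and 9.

z_0 = 0 + 0i, c = 0.4509 + 0.1433i
Iter 1: z = 0.4509 + 0.1433i, |z|^2 = 0.2239
Iter 2: z = 0.6337 + 0.2726i, |z|^2 = 0.4759
Iter 3: z = 0.7782 + 0.4888i, |z|^2 = 0.8445
Iter 4: z = 0.8175 + 0.9041i, |z|^2 = 1.4857
Iter 5: z = 0.3019 + 1.6215i, |z|^2 = 2.7204
Iter 6: z = -2.0872 + 1.1223i, |z|^2 = 5.6160
Escaped at iteration 6

Answer: 6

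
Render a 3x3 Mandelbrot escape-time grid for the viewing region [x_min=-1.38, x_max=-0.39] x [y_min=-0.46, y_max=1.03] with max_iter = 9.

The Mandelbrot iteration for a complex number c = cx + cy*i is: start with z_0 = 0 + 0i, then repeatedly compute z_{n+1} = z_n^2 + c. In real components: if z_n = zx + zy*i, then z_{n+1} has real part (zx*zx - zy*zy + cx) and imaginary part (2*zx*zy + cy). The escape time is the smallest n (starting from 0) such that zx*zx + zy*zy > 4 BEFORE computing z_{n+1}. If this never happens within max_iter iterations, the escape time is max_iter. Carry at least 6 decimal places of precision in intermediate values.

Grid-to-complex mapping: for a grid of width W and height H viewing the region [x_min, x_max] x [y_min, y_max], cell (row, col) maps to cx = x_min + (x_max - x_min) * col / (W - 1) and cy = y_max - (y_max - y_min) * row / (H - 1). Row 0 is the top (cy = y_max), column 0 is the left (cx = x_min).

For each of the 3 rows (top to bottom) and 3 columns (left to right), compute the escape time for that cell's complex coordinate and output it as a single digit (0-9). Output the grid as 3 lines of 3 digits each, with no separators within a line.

Answer: 334
699
469

Derivation:
(row=0, col=0): c = -1.3800 + 1.0300i → escape time 3
(row=0, col=1): c = -0.8850 + 1.0300i → escape time 3
(row=0, col=2): c = -0.3900 + 1.0300i → escape time 4
(row=1, col=0): c = -1.3800 + 0.2850i → escape time 6
(row=1, col=1): c = -0.8850 + 0.2850i → escape time 9
(row=1, col=2): c = -0.3900 + 0.2850i → escape time 9
(row=2, col=0): c = -1.3800 + -0.4600i → escape time 4
(row=2, col=1): c = -0.8850 + -0.4600i → escape time 6
(row=2, col=2): c = -0.3900 + -0.4600i → escape time 9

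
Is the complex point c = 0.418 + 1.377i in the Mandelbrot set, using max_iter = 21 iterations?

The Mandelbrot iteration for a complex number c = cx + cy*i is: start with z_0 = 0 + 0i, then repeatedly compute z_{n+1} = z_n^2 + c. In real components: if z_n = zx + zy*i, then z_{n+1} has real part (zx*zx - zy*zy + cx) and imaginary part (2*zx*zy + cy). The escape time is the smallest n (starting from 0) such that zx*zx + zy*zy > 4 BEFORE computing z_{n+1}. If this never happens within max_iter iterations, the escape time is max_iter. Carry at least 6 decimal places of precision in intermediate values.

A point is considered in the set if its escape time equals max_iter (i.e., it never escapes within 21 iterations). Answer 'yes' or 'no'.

z_0 = 0 + 0i, c = 0.4180 + 1.3770i
Iter 1: z = 0.4180 + 1.3770i, |z|^2 = 2.0709
Iter 2: z = -1.3034 + 2.5282i, |z|^2 = 8.0905
Escaped at iteration 2

Answer: no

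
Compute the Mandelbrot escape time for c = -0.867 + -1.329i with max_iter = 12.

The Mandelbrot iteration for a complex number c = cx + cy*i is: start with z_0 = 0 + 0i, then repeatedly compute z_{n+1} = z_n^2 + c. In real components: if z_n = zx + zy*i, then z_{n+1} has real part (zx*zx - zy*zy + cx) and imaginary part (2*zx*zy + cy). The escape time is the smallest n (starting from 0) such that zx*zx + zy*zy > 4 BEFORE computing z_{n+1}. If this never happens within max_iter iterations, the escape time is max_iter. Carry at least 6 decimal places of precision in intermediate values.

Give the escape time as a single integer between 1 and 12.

z_0 = 0 + 0i, c = -0.8670 + -1.3290i
Iter 1: z = -0.8670 + -1.3290i, |z|^2 = 2.5179
Iter 2: z = -1.8816 + 0.9755i, |z|^2 = 4.4918
Escaped at iteration 2

Answer: 2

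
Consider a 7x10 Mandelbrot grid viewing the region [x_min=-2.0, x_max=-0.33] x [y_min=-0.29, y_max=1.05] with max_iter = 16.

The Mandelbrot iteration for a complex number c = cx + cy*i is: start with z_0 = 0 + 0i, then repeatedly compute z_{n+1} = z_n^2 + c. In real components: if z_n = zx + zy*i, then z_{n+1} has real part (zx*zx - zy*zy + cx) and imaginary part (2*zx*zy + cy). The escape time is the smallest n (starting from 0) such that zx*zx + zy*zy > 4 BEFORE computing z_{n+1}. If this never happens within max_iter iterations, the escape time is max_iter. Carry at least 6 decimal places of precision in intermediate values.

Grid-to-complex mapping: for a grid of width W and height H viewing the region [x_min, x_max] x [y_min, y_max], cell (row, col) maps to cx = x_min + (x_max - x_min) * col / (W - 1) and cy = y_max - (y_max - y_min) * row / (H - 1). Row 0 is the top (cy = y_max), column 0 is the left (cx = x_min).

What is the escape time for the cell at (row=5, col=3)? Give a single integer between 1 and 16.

Answer: 16

Derivation:
z_0 = 0 + 0i, c = -1.1650 + 0.3056i
Iter 1: z = -1.1650 + 0.3056i, |z|^2 = 1.4506
Iter 2: z = 0.0989 + -0.4064i, |z|^2 = 0.1749
Iter 3: z = -1.3204 + 0.2252i, |z|^2 = 1.7941
Iter 4: z = 0.5277 + -0.2892i, |z|^2 = 0.3621
Iter 5: z = -0.9702 + 0.0004i, |z|^2 = 0.9412
Iter 6: z = -0.2238 + 0.3048i, |z|^2 = 0.1430
Iter 7: z = -1.2078 + 0.1691i, |z|^2 = 1.4874
Iter 8: z = 0.2652 + -0.1030i, |z|^2 = 0.0810
Iter 9: z = -1.1053 + 0.2509i, |z|^2 = 1.2846
Iter 10: z = -0.0063 + -0.2491i, |z|^2 = 0.0621
Iter 11: z = -1.2270 + 0.3087i, |z|^2 = 1.6009
Iter 12: z = 0.2453 + -0.4520i, |z|^2 = 0.2645
Iter 13: z = -1.3092 + 0.0838i, |z|^2 = 1.7209
Iter 14: z = 0.5419 + 0.0860i, |z|^2 = 0.3010
Iter 15: z = -0.8788 + 0.3988i, |z|^2 = 0.9313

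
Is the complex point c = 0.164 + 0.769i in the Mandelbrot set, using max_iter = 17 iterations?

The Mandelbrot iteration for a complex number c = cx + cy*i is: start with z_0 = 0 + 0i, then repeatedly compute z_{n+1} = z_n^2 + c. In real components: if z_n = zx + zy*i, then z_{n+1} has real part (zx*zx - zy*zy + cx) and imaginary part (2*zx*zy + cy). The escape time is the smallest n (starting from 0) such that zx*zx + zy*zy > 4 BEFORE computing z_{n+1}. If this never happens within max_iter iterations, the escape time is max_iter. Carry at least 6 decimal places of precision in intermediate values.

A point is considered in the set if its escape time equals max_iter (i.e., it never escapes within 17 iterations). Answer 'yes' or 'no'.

Answer: no

Derivation:
z_0 = 0 + 0i, c = 0.1640 + 0.7690i
Iter 1: z = 0.1640 + 0.7690i, |z|^2 = 0.6183
Iter 2: z = -0.4005 + 1.0212i, |z|^2 = 1.2033
Iter 3: z = -0.7185 + -0.0489i, |z|^2 = 0.5187
Iter 4: z = 0.6779 + 0.8393i, |z|^2 = 1.1640
Iter 5: z = -0.0809 + 1.9070i, |z|^2 = 3.6431
Iter 6: z = -3.4660 + 0.4604i, |z|^2 = 12.2251
Escaped at iteration 6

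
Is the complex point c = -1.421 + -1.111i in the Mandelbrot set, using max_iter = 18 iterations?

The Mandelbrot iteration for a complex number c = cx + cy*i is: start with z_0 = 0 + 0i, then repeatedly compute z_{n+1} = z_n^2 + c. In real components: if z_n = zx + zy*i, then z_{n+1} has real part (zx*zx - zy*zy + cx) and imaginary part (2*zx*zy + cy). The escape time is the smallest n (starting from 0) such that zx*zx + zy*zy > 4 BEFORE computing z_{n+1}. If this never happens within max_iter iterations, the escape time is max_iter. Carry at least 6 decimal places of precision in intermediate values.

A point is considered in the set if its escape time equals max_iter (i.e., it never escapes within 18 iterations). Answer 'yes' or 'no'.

Answer: no

Derivation:
z_0 = 0 + 0i, c = -1.4210 + -1.1110i
Iter 1: z = -1.4210 + -1.1110i, |z|^2 = 3.2536
Iter 2: z = -0.6361 + 2.0465i, |z|^2 = 4.5926
Escaped at iteration 2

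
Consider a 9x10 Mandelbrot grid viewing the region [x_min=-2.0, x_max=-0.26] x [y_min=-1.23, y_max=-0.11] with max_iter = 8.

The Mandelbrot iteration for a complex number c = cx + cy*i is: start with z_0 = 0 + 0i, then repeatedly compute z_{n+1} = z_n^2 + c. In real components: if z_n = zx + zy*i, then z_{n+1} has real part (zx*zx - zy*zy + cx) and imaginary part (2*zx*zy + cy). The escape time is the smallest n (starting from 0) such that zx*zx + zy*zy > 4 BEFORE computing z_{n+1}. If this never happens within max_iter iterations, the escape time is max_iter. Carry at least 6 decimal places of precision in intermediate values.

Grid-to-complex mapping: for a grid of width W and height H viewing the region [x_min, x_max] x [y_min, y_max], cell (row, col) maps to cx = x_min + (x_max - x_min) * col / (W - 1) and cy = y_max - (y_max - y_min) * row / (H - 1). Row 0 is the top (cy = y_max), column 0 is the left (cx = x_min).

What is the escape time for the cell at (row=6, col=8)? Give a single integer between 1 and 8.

z_0 = 0 + 0i, c = -0.2600 + -0.8567i
Iter 1: z = -0.2600 + -0.8567i, |z|^2 = 0.8015
Iter 2: z = -0.9263 + -0.4112i, |z|^2 = 1.0271
Iter 3: z = 0.4289 + -0.0949i, |z|^2 = 0.1930
Iter 4: z = -0.0850 + -0.9381i, |z|^2 = 0.8872
Iter 5: z = -1.1327 + -0.6971i, |z|^2 = 1.7691
Iter 6: z = 0.5371 + 0.7226i, |z|^2 = 0.8107
Iter 7: z = -0.4937 + -0.0804i, |z|^2 = 0.2502

Answer: 8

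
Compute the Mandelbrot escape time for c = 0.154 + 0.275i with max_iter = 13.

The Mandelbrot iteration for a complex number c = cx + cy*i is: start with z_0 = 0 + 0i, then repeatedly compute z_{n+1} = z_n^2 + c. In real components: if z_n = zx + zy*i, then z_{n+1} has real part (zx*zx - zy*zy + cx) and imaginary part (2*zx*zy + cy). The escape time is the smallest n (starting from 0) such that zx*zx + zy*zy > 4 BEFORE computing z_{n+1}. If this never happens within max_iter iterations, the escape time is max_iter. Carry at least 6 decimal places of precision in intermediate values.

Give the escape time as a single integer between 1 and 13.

z_0 = 0 + 0i, c = 0.1540 + 0.2750i
Iter 1: z = 0.1540 + 0.2750i, |z|^2 = 0.0993
Iter 2: z = 0.1021 + 0.3597i, |z|^2 = 0.1398
Iter 3: z = 0.0350 + 0.3484i, |z|^2 = 0.1226
Iter 4: z = 0.0338 + 0.2994i, |z|^2 = 0.0908
Iter 5: z = 0.0655 + 0.2952i, |z|^2 = 0.0915
Iter 6: z = 0.0711 + 0.3137i, |z|^2 = 0.1034
Iter 7: z = 0.0607 + 0.3196i, |z|^2 = 0.1058
Iter 8: z = 0.0555 + 0.3138i, |z|^2 = 0.1015
Iter 9: z = 0.0586 + 0.3098i, |z|^2 = 0.0994
Iter 10: z = 0.0614 + 0.3113i, |z|^2 = 0.1007
Iter 11: z = 0.0608 + 0.3133i, |z|^2 = 0.1018
Iter 12: z = 0.0596 + 0.3131i, |z|^2 = 0.1016

Answer: 13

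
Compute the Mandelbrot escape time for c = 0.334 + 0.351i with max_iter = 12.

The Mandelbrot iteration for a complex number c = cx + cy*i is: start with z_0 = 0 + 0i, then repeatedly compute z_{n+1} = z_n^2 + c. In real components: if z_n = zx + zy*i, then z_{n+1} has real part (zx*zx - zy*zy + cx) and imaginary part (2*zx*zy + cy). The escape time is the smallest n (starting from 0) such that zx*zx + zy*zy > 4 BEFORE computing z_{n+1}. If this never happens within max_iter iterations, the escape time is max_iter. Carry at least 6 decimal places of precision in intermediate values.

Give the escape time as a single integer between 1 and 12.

Answer: 12

Derivation:
z_0 = 0 + 0i, c = 0.3340 + 0.3510i
Iter 1: z = 0.3340 + 0.3510i, |z|^2 = 0.2348
Iter 2: z = 0.3224 + 0.5855i, |z|^2 = 0.4467
Iter 3: z = 0.0951 + 0.7285i, |z|^2 = 0.5397
Iter 4: z = -0.1876 + 0.4896i, |z|^2 = 0.2749
Iter 5: z = 0.1295 + 0.1673i, |z|^2 = 0.0448
Iter 6: z = 0.3228 + 0.3943i, |z|^2 = 0.2597
Iter 7: z = 0.2827 + 0.6056i, |z|^2 = 0.4466
Iter 8: z = 0.0472 + 0.6934i, |z|^2 = 0.4830
Iter 9: z = -0.1445 + 0.4165i, |z|^2 = 0.1943
Iter 10: z = 0.1814 + 0.2306i, |z|^2 = 0.0861
Iter 11: z = 0.3137 + 0.4347i, |z|^2 = 0.2874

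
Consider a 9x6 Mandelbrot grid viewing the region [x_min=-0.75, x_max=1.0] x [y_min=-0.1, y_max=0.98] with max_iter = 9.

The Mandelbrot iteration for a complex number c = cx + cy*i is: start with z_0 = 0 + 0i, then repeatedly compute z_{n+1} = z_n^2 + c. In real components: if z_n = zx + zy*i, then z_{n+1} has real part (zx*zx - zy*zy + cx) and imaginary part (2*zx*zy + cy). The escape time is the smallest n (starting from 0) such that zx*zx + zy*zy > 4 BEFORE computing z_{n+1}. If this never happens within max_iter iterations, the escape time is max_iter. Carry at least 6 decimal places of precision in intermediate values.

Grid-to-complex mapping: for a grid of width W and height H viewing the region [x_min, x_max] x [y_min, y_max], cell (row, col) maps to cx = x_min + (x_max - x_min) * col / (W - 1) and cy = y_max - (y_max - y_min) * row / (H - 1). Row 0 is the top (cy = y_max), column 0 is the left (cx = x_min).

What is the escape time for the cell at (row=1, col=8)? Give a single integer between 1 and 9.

Answer: 2

Derivation:
z_0 = 0 + 0i, c = 1.0000 + 0.7640i
Iter 1: z = 1.0000 + 0.7640i, |z|^2 = 1.5837
Iter 2: z = 1.4163 + 2.2920i, |z|^2 = 7.2592
Escaped at iteration 2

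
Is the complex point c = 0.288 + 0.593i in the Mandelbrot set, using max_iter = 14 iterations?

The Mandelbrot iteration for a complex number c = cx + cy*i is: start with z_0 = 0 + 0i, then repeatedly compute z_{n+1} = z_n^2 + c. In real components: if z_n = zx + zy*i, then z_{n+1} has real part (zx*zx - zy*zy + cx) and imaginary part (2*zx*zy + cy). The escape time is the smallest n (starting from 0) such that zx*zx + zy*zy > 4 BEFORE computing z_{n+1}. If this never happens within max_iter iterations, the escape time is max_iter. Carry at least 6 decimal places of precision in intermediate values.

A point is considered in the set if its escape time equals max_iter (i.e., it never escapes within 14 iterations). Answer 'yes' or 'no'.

z_0 = 0 + 0i, c = 0.2880 + 0.5930i
Iter 1: z = 0.2880 + 0.5930i, |z|^2 = 0.4346
Iter 2: z = 0.0193 + 0.9346i, |z|^2 = 0.8738
Iter 3: z = -0.5850 + 0.6291i, |z|^2 = 0.7380
Iter 4: z = 0.2346 + -0.1431i, |z|^2 = 0.0755
Iter 5: z = 0.3225 + 0.5259i, |z|^2 = 0.3806
Iter 6: z = 0.1155 + 0.9322i, |z|^2 = 0.8824
Iter 7: z = -0.5678 + 0.8083i, |z|^2 = 0.9757
Iter 8: z = -0.0430 + -0.3248i, |z|^2 = 0.1074
Iter 9: z = 0.1843 + 0.6210i, |z|^2 = 0.4196
Iter 10: z = -0.0636 + 0.8219i, |z|^2 = 0.6796
Iter 11: z = -0.3835 + 0.4884i, |z|^2 = 0.3857
Iter 12: z = 0.1965 + 0.2184i, |z|^2 = 0.0863
Iter 13: z = 0.2789 + 0.6788i, |z|^2 = 0.5386
Did not escape in 14 iterations → in set

Answer: yes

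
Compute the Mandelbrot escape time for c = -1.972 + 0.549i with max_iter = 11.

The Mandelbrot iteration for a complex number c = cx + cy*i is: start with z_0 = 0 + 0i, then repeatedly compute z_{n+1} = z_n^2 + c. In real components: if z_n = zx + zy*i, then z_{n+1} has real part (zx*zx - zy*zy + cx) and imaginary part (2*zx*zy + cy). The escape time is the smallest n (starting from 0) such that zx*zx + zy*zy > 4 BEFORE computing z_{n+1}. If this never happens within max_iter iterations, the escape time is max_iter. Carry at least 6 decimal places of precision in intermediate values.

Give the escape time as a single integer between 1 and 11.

Answer: 1

Derivation:
z_0 = 0 + 0i, c = -1.9720 + 0.5490i
Iter 1: z = -1.9720 + 0.5490i, |z|^2 = 4.1902
Escaped at iteration 1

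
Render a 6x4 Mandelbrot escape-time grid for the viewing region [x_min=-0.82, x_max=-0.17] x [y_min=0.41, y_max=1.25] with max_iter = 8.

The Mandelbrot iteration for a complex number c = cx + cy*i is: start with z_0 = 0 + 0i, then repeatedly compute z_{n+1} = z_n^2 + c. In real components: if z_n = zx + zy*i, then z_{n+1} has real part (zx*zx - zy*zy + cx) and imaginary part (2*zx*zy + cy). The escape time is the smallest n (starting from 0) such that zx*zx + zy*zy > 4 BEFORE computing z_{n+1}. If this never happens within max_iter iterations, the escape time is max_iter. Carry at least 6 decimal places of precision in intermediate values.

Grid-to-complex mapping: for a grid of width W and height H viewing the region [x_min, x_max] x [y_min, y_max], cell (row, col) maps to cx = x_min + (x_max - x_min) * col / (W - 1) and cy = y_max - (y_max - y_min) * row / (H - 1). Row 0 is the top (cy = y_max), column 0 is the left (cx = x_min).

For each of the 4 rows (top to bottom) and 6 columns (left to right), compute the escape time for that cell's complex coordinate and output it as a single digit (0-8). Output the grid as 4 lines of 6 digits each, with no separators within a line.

(row=0, col=0): c = -0.8200 + 1.2500i → escape time 3
(row=0, col=1): c = -0.6900 + 1.2500i → escape time 3
(row=0, col=2): c = -0.5600 + 1.2500i → escape time 3
(row=0, col=3): c = -0.4300 + 1.2500i → escape time 3
(row=0, col=4): c = -0.3000 + 1.2500i → escape time 3
(row=0, col=5): c = -0.1700 + 1.2500i → escape time 3
(row=1, col=0): c = -0.8200 + 0.9700i → escape time 3
(row=1, col=1): c = -0.6900 + 0.9700i → escape time 4
(row=1, col=2): c = -0.5600 + 0.9700i → escape time 4
(row=1, col=3): c = -0.4300 + 0.9700i → escape time 4
(row=1, col=4): c = -0.3000 + 0.9700i → escape time 5
(row=1, col=5): c = -0.1700 + 0.9700i → escape time 8
(row=2, col=0): c = -0.8200 + 0.6900i → escape time 4
(row=2, col=1): c = -0.6900 + 0.6900i → escape time 5
(row=2, col=2): c = -0.5600 + 0.6900i → escape time 8
(row=2, col=3): c = -0.4300 + 0.6900i → escape time 8
(row=2, col=4): c = -0.3000 + 0.6900i → escape time 8
(row=2, col=5): c = -0.1700 + 0.6900i → escape time 8
(row=3, col=0): c = -0.8200 + 0.4100i → escape time 7
(row=3, col=1): c = -0.6900 + 0.4100i → escape time 8
(row=3, col=2): c = -0.5600 + 0.4100i → escape time 8
(row=3, col=3): c = -0.4300 + 0.4100i → escape time 8
(row=3, col=4): c = -0.3000 + 0.4100i → escape time 8
(row=3, col=5): c = -0.1700 + 0.4100i → escape time 8

Answer: 333333
344458
458888
788888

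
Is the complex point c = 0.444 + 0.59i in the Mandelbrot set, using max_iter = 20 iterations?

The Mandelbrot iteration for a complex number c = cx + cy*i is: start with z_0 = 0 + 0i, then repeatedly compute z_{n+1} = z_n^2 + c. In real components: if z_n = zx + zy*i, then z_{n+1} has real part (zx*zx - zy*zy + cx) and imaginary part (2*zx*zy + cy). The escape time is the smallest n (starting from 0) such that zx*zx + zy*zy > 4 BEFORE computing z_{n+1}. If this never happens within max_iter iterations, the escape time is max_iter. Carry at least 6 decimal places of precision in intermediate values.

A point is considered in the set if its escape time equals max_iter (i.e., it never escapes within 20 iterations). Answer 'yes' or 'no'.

z_0 = 0 + 0i, c = 0.4440 + 0.5900i
Iter 1: z = 0.4440 + 0.5900i, |z|^2 = 0.5452
Iter 2: z = 0.2930 + 1.1139i, |z|^2 = 1.3267
Iter 3: z = -0.7109 + 1.2428i, |z|^2 = 2.0501
Iter 4: z = -0.5952 + -1.1772i, |z|^2 = 1.7400
Iter 5: z = -0.5875 + 1.9913i, |z|^2 = 4.3105
Escaped at iteration 5

Answer: no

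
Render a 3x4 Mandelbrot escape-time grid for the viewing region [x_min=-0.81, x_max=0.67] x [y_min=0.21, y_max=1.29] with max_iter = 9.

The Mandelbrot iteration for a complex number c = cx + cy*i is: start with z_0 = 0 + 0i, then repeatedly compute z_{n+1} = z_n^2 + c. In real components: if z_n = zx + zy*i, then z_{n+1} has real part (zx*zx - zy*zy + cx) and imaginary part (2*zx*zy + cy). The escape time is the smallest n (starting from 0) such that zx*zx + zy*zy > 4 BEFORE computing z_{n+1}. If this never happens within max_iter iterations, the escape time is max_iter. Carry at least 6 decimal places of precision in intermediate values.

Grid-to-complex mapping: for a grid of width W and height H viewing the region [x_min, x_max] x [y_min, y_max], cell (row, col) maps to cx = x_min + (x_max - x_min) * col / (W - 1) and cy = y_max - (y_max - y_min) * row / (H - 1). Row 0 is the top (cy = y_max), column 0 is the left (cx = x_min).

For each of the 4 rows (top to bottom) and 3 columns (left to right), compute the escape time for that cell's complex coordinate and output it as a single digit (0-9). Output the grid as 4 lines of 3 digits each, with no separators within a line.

(row=0, col=0): c = -0.8100 + 1.2900i → escape time 3
(row=0, col=1): c = -0.0700 + 1.2900i → escape time 2
(row=0, col=2): c = 0.6700 + 1.2900i → escape time 2
(row=1, col=0): c = -0.8100 + 0.9300i → escape time 3
(row=1, col=1): c = -0.0700 + 0.9300i → escape time 9
(row=1, col=2): c = 0.6700 + 0.9300i → escape time 2
(row=2, col=0): c = -0.8100 + 0.5700i → escape time 5
(row=2, col=1): c = -0.0700 + 0.5700i → escape time 9
(row=2, col=2): c = 0.6700 + 0.5700i → escape time 3
(row=3, col=0): c = -0.8100 + 0.2100i → escape time 9
(row=3, col=1): c = -0.0700 + 0.2100i → escape time 9
(row=3, col=2): c = 0.6700 + 0.2100i → escape time 3

Answer: 322
392
593
993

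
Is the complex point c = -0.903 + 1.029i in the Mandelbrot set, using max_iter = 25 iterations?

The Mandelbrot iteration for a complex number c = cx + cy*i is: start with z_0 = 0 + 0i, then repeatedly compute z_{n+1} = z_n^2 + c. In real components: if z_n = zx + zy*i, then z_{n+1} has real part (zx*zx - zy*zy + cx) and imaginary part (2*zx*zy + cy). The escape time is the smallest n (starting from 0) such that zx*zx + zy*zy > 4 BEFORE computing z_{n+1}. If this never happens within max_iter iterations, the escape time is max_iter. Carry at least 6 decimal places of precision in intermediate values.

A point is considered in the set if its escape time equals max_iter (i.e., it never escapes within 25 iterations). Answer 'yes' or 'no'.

z_0 = 0 + 0i, c = -0.9030 + 1.0290i
Iter 1: z = -0.9030 + 1.0290i, |z|^2 = 1.8742
Iter 2: z = -1.1464 + -0.8294i, |z|^2 = 2.0022
Iter 3: z = -0.2766 + 2.9306i, |z|^2 = 8.6651
Escaped at iteration 3

Answer: no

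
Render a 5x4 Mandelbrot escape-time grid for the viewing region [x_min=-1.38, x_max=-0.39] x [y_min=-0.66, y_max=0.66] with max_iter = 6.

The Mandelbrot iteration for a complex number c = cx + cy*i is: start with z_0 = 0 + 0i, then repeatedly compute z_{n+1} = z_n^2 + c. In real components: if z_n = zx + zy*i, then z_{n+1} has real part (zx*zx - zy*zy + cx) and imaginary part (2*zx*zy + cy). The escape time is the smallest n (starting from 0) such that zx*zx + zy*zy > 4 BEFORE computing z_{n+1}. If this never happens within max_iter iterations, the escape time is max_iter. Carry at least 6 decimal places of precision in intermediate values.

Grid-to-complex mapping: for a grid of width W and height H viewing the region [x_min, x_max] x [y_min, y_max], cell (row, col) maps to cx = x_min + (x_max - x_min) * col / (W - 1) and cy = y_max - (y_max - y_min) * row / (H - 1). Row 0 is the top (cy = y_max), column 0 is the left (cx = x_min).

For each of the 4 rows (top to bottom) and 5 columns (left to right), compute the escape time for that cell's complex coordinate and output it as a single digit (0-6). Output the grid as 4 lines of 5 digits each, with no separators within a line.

(row=0, col=0): c = -1.3800 + 0.6600i → escape time 3
(row=0, col=1): c = -1.1325 + 0.6600i → escape time 3
(row=0, col=2): c = -0.8850 + 0.6600i → escape time 4
(row=0, col=3): c = -0.6375 + 0.6600i → escape time 6
(row=0, col=4): c = -0.3900 + 0.6600i → escape time 6
(row=1, col=0): c = -1.3800 + 0.2200i → escape time 6
(row=1, col=1): c = -1.1325 + 0.2200i → escape time 6
(row=1, col=2): c = -0.8850 + 0.2200i → escape time 6
(row=1, col=3): c = -0.6375 + 0.2200i → escape time 6
(row=1, col=4): c = -0.3900 + 0.2200i → escape time 6
(row=2, col=0): c = -1.3800 + -0.2200i → escape time 6
(row=2, col=1): c = -1.1325 + -0.2200i → escape time 6
(row=2, col=2): c = -0.8850 + -0.2200i → escape time 6
(row=2, col=3): c = -0.6375 + -0.2200i → escape time 6
(row=2, col=4): c = -0.3900 + -0.2200i → escape time 6
(row=3, col=0): c = -1.3800 + -0.6600i → escape time 3
(row=3, col=1): c = -1.1325 + -0.6600i → escape time 3
(row=3, col=2): c = -0.8850 + -0.6600i → escape time 4
(row=3, col=3): c = -0.6375 + -0.6600i → escape time 6
(row=3, col=4): c = -0.3900 + -0.6600i → escape time 6

Answer: 33466
66666
66666
33466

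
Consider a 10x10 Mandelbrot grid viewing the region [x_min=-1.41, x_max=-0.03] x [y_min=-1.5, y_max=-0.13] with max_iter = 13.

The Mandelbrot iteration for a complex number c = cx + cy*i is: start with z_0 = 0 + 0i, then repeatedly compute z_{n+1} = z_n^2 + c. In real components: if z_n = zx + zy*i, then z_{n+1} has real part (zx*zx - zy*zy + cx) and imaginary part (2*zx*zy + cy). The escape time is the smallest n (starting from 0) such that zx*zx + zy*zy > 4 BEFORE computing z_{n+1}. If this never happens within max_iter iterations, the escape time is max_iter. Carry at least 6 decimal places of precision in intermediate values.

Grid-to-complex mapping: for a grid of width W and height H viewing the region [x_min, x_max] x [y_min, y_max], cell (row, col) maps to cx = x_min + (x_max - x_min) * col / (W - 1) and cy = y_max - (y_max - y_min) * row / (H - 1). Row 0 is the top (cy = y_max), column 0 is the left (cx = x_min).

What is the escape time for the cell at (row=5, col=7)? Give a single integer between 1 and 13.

z_0 = 0 + 0i, c = -0.3367 + -0.8911i
Iter 1: z = -0.3367 + -0.8911i, |z|^2 = 0.9074
Iter 2: z = -1.0174 + -0.2911i, |z|^2 = 1.1198
Iter 3: z = 0.6137 + -0.2988i, |z|^2 = 0.4659
Iter 4: z = -0.0493 + -1.2578i, |z|^2 = 1.5846
Iter 5: z = -1.9164 + -0.7671i, |z|^2 = 4.2610
Escaped at iteration 5

Answer: 5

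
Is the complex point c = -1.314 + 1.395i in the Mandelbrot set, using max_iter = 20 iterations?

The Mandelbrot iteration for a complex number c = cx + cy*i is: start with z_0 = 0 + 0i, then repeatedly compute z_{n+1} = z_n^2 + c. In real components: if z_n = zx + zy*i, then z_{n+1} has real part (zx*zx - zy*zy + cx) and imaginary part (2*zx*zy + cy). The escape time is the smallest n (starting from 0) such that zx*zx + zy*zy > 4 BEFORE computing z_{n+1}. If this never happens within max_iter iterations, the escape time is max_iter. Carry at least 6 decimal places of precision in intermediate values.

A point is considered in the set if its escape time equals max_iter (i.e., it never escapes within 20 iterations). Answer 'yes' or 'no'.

Answer: no

Derivation:
z_0 = 0 + 0i, c = -1.3140 + 1.3950i
Iter 1: z = -1.3140 + 1.3950i, |z|^2 = 3.6726
Iter 2: z = -1.5334 + -2.2711i, |z|^2 = 7.5091
Escaped at iteration 2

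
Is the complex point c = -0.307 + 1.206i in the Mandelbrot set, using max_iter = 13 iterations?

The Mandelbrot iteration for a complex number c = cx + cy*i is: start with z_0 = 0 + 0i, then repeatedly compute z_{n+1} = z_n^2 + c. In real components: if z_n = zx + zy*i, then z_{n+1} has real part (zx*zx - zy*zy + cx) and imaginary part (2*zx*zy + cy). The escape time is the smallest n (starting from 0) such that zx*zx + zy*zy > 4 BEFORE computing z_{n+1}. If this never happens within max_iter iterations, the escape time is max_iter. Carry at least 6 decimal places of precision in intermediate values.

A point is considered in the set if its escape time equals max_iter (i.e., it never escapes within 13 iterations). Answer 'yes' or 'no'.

z_0 = 0 + 0i, c = -0.3070 + 1.2060i
Iter 1: z = -0.3070 + 1.2060i, |z|^2 = 1.5487
Iter 2: z = -1.6672 + 0.4655i, |z|^2 = 2.9962
Iter 3: z = 2.2558 + -0.3462i, |z|^2 = 5.2085
Escaped at iteration 3

Answer: no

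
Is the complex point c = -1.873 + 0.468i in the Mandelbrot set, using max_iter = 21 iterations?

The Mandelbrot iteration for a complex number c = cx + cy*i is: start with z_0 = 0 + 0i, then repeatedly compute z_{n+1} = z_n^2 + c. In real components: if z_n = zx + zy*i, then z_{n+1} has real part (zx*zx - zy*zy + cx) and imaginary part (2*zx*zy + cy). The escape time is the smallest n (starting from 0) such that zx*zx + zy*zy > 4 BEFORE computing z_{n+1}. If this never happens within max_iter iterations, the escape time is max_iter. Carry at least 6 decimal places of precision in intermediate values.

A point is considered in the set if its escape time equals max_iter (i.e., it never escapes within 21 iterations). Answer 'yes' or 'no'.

Answer: no

Derivation:
z_0 = 0 + 0i, c = -1.8730 + 0.4680i
Iter 1: z = -1.8730 + 0.4680i, |z|^2 = 3.7272
Iter 2: z = 1.4161 + -1.2851i, |z|^2 = 3.6569
Iter 3: z = -1.5192 + -3.1718i, |z|^2 = 12.3680
Escaped at iteration 3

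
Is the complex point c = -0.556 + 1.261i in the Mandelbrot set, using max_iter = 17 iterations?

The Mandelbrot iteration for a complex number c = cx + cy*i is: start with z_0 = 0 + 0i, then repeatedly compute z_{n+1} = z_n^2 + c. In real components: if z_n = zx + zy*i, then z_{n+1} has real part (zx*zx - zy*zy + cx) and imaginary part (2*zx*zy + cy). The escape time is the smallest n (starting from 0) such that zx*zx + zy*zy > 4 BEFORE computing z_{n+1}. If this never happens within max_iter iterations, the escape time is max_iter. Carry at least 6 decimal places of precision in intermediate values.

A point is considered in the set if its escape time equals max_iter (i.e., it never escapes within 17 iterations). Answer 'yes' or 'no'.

z_0 = 0 + 0i, c = -0.5560 + 1.2610i
Iter 1: z = -0.5560 + 1.2610i, |z|^2 = 1.8993
Iter 2: z = -1.8370 + -0.1412i, |z|^2 = 3.3945
Iter 3: z = 2.7986 + 1.7799i, |z|^2 = 11.0000
Escaped at iteration 3

Answer: no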